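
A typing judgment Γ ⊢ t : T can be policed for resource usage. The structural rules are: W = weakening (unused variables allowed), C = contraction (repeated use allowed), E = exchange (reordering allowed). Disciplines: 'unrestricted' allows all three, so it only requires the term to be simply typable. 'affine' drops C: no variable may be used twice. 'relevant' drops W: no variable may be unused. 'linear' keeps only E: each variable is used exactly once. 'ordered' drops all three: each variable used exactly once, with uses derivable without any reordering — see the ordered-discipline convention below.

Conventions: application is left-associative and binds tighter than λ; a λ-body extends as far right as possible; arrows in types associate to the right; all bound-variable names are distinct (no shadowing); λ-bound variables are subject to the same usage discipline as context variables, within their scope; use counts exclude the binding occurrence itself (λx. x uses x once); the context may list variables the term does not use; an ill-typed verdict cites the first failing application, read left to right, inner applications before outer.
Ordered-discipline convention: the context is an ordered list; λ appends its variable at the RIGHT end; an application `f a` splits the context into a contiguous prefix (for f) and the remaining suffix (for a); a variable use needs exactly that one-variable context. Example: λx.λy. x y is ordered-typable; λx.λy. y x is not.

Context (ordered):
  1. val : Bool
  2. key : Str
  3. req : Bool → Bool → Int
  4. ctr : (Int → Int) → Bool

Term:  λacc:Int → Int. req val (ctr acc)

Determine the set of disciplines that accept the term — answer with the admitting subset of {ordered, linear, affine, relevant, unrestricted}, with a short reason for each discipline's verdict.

admitting disciplines: affine, unrestricted
use counts: val=1, key=0, req=1, ctr=1, acc (λ-bound)=1
left-to-right use order: req, val, ctr, acc
typing: well-typed at (Int → Int) → Int
ordered: ✗, unused: key — weakening required
linear: ✗, unused: key — weakening required
affine: ✓, val, key, req, ctr, acc: no repeats, contraction unneeded
relevant: ✗, unused: key — weakening required
unrestricted: ✓, type-checks ((Int → Int) → Int) and nothing is barred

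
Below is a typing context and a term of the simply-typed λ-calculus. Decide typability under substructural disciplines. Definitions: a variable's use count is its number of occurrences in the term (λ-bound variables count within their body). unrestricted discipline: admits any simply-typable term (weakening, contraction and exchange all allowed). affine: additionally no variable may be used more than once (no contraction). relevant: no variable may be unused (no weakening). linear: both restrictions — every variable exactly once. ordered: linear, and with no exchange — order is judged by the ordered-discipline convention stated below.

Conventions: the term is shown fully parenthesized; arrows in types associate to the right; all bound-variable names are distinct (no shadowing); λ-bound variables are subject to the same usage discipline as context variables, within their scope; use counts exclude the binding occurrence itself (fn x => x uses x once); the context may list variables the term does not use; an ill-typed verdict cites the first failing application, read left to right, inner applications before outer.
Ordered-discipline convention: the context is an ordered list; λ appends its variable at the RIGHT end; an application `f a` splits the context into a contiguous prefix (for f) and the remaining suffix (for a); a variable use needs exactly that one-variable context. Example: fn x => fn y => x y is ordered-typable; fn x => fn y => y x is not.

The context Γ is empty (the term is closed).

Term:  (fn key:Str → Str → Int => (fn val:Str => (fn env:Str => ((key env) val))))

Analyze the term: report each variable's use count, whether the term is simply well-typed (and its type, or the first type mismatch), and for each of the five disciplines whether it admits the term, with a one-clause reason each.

counts: key (λ-bound)=1, val (λ-bound)=1, env (λ-bound)=1
order of uses: key, env, val
typing: the term checks, with type (Str → Str → Int) → Str → Str → Int
ordered ✗ (no contiguous prefix/suffix split fits key, env, val)
linear ✓ (each of key, val, env used exactly once)
affine ✓ (at most one use each (key, val, env))
relevant ✓ (none of key, val, env goes unused)
unrestricted ✓ (simply typable at (Str → Str → Int) → Str → Str → Int; W, C, E all held)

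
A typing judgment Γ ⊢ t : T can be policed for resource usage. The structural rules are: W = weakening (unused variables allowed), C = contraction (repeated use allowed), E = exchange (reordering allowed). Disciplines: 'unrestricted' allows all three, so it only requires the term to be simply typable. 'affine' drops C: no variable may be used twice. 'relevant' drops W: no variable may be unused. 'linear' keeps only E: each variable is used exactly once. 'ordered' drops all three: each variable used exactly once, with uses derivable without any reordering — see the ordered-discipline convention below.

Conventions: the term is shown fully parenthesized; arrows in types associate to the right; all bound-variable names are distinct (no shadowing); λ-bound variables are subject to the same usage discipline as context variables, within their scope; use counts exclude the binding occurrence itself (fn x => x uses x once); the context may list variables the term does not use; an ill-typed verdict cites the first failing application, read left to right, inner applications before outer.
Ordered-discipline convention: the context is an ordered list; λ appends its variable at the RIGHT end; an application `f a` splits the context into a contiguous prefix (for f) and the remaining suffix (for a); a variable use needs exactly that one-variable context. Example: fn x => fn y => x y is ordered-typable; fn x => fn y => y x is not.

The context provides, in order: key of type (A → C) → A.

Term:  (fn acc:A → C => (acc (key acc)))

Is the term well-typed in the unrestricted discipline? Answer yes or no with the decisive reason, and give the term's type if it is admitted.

yes — well-typed at (A → C) → C; no restrictions here; term : (A → C) → C
use counts: key ×1; acc (λ-bound) ×2
uses in reading order: acc, key, acc
typing: well-typed — term : (A → C) → C
all disciplines: ordered ✗; linear ✗; affine ✗; relevant ✓; unrestricted ✓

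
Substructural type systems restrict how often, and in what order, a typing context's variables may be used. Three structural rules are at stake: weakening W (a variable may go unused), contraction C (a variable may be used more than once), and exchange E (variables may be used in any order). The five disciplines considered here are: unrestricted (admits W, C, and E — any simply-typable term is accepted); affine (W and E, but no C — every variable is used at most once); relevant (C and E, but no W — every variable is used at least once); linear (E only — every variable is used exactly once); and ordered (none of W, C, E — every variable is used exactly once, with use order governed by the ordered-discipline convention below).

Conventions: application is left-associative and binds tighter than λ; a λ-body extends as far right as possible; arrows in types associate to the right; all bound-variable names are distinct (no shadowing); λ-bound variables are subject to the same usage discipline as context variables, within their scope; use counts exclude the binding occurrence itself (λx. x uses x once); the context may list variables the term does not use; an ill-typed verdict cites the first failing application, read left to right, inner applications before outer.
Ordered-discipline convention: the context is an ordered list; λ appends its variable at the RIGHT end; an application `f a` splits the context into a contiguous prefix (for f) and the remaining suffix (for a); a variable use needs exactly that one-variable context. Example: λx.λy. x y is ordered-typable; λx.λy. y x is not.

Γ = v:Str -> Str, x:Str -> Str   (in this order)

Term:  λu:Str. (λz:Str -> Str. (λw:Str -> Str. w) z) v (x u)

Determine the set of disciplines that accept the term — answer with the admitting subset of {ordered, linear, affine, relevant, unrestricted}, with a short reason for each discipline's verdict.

accepted by: ordered, linear, affine, relevant, unrestricted
variable uses: v: 1×; x: 1×; u [bound]: 1×; z [bound]: 1×; w [bound]: 1×
order of uses: w, z, v, x, u
typing: well-typed at Str -> Str
ordered ✓ (single-use (v, x, u, z, w), ordered derivation ok)
linear ✓ (each of v, x, u, z, w used exactly once)
affine ✓ (none of v, x, u, z, w used more than once)
relevant ✓ (none of v, x, u, z, w goes unused)
unrestricted ✓ (typability at Str -> Str is all that's needed)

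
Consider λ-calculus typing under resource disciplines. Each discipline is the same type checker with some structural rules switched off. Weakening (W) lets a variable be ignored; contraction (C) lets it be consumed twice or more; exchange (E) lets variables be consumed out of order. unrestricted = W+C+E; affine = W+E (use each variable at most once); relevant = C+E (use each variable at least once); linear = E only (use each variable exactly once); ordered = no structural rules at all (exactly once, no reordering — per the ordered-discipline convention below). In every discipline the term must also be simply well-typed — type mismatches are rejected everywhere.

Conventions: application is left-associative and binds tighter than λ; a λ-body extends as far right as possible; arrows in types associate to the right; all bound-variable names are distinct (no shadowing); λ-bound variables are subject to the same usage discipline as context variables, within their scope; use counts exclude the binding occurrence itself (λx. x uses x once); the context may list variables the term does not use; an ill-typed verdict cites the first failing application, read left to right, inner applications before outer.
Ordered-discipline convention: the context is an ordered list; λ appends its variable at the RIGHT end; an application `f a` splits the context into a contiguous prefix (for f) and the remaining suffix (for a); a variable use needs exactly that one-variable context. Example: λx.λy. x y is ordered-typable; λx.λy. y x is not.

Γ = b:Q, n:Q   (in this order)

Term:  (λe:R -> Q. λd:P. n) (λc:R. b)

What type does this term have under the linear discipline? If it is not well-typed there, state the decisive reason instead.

not well-typed under linear — unused: e, d, c — weakening required
use counts: b: 1; n: 1; e (bound): 0; d (bound): 0; c (bound): 0
use order (left to right): n, b
typing: well-typed — term : P -> Q
all disciplines: ordered ✗ · linear ✗ · affine ✓ · relevant ✗ · unrestricted ✓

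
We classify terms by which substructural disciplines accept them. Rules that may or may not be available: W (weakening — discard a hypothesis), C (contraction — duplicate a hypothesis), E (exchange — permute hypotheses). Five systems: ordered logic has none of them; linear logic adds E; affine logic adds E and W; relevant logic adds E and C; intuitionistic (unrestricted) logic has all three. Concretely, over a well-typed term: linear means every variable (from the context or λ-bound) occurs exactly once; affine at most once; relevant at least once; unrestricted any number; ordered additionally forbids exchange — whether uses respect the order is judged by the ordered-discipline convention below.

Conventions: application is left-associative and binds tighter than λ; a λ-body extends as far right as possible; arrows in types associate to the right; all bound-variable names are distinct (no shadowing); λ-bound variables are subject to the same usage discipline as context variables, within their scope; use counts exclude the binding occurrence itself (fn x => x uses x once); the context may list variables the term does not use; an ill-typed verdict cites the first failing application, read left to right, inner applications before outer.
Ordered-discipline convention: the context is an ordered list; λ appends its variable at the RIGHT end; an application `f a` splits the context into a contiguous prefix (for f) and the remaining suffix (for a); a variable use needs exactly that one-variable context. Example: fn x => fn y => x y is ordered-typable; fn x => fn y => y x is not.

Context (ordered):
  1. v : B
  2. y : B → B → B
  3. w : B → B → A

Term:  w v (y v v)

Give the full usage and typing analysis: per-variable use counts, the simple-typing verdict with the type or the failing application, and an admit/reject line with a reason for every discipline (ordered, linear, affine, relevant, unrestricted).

variable uses: v ×3; y ×1; w ×1
uses in reading order: w, v, y, v, v
typing: well-typed at A
ordered ✗ (needs contraction — v ×3)
linear ✗ (needs contraction — v ×3)
affine ✗ (needs contraction — v ×3)
relevant ✓ (at least one use each (v, y, w))
unrestricted ✓ (simply typable at A; W, C, E all held)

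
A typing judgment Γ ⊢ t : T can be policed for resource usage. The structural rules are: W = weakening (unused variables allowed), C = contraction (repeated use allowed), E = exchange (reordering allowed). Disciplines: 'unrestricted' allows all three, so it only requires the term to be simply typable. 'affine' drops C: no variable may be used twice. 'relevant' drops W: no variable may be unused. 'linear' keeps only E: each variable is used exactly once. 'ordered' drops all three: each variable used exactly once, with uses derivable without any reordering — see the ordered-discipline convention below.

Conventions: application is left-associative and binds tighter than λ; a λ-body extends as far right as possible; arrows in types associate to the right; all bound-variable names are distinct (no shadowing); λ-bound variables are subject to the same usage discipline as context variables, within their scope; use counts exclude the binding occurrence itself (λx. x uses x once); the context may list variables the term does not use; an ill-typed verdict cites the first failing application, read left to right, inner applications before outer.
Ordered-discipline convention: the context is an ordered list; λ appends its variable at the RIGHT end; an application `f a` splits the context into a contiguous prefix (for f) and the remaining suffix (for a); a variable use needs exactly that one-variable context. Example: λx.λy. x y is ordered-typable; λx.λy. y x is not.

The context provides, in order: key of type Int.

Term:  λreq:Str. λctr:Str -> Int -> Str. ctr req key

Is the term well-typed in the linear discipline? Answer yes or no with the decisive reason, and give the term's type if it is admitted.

yes — key, req, ctr: one use apiece; term : Str -> (Str -> Int -> Str) -> Str
counts: key: 1×, req (bound): 1×, ctr (bound): 1×
left-to-right use order: ctr, req, key
typing: well-typed — term : Str -> (Str -> Int -> Str) -> Str
all disciplines: ordered ✗ · linear ✓ · affine ✓ · relevant ✓ · unrestricted ✓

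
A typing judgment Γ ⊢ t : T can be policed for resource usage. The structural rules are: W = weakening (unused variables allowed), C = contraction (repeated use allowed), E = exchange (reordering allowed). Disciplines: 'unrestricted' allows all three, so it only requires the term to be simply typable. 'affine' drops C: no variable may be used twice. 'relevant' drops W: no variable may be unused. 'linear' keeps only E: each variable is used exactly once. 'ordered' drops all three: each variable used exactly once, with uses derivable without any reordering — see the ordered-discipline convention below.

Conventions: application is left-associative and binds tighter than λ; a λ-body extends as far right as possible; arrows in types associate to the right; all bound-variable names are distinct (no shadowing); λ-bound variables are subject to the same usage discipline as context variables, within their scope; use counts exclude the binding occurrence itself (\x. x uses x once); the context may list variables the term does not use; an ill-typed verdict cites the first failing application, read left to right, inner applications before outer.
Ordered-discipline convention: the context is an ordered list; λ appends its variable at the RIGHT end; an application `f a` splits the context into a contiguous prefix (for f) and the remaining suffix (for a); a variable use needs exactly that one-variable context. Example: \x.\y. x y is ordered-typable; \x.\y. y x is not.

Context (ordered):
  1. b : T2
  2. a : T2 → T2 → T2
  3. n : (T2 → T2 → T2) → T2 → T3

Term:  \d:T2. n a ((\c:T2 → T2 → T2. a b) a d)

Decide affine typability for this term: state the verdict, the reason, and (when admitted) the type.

no — a ×3 used more than once (contraction)
use counts: b=1, a=3, n=1, d (bound)=1, c (bound)=0
left-to-right use order: n, a, a, b, a, d
typing: ✓ — T2 → T3
per-discipline verdicts: ordered ✗, linear ✗, affine ✗, relevant ✗, unrestricted ✓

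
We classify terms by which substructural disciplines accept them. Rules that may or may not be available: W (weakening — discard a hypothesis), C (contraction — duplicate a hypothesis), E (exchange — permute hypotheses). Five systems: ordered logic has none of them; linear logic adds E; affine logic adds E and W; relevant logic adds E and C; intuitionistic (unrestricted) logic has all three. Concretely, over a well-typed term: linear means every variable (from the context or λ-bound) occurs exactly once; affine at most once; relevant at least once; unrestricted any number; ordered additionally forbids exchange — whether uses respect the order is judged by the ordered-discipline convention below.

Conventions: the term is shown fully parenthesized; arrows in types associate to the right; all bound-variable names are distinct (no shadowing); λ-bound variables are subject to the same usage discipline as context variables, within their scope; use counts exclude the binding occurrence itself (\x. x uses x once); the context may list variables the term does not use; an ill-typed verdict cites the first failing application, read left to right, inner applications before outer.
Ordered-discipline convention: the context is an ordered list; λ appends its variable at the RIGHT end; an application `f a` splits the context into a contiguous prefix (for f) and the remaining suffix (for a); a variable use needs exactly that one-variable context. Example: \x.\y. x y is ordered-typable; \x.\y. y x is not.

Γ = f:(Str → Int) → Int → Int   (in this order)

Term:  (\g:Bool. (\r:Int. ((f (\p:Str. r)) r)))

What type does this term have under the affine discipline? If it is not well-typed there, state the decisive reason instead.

not well-typed under affine — needs contraction — r ×2
usage: f ×1, g (bound) ×0, r (bound) ×2, p (bound) ×0
use order (left to right): f, r, r
typing: ✓ — Bool → Int → Int
across the five disciplines: ordered ✗, linear ✗, affine ✗, relevant ✗, unrestricted ✓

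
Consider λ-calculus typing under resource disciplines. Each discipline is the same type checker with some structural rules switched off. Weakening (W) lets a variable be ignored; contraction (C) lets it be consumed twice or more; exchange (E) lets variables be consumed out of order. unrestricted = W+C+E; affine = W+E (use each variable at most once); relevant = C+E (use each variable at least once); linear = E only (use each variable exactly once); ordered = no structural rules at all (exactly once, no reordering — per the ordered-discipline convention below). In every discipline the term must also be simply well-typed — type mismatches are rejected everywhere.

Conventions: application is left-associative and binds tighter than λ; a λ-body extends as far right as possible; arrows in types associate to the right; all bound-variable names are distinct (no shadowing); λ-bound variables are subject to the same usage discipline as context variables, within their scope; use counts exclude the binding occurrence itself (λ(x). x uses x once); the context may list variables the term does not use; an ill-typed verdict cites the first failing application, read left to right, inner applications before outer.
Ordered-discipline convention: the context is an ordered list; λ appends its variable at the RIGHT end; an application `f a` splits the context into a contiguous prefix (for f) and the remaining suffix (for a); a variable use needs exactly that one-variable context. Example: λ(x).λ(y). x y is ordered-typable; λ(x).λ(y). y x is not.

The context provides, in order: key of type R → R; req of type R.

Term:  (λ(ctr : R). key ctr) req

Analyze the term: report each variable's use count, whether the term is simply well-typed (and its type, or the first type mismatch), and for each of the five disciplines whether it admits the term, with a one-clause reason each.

usage: key: 1; req: 1; ctr (λ-bound): 1
order of uses: key, ctr, req
typing: ✓ — R
ordered: ✓ — key, req, ctr: once each, no exchange needed
linear: ✓ — each of key, req, ctr used exactly once
affine: ✓ — none of key, req, ctr used more than once
relevant: ✓ — none of key, req, ctr goes unused
unrestricted: ✓ — type-checks (R) and nothing is barred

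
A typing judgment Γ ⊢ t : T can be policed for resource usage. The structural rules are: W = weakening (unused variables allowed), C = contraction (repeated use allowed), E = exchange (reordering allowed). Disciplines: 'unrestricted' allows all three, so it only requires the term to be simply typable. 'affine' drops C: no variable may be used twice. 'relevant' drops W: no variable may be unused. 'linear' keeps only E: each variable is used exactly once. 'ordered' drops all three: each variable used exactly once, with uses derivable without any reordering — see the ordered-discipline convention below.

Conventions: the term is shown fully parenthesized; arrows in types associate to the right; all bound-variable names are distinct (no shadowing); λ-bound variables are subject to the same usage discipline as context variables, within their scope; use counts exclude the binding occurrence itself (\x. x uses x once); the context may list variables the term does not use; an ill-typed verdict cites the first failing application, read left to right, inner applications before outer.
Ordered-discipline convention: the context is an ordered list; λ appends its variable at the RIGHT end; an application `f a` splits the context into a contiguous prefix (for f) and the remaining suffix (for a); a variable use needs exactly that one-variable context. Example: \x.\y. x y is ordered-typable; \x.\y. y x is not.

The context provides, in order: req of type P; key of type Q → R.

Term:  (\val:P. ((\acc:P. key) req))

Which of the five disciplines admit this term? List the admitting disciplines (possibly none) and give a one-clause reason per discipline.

admitting disciplines: affine, unrestricted
variable uses: req ×1; key ×1; val [bound] ×0; acc [bound] ×0
order of uses: key, req
typing: ✓ — P → Q → R
ordered: ✗, needs weakening: val, acc unused
linear: ✗, needs weakening: val, acc unused
affine: ✓, no duplicate uses among req, key, val, acc
relevant: ✗, needs weakening: val, acc unused
unrestricted: ✓, simply typable at P → Q → R; W, C, E all held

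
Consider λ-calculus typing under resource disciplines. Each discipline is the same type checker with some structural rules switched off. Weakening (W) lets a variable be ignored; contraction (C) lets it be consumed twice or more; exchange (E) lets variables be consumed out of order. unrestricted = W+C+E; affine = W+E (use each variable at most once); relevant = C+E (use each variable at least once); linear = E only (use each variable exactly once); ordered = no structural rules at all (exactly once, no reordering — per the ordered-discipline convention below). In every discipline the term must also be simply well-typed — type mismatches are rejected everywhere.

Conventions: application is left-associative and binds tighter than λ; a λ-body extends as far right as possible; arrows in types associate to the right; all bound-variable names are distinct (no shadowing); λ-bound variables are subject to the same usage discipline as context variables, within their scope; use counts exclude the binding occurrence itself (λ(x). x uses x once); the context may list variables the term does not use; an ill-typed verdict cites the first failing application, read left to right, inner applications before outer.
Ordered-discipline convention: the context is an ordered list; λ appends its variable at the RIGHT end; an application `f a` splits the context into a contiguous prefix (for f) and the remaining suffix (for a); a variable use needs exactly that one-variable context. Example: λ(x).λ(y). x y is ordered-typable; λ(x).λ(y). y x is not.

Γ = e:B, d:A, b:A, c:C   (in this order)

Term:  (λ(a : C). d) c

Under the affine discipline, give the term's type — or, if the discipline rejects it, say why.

term : A
use counts: e: 0×, d: 1×, b: 0×, c: 1×, a [bound]: 0×
left-to-right use order: d, c
typing: well-typed at A
all disciplines: ordered ✗, linear ✗, affine ✓, relevant ✗, unrestricted ✓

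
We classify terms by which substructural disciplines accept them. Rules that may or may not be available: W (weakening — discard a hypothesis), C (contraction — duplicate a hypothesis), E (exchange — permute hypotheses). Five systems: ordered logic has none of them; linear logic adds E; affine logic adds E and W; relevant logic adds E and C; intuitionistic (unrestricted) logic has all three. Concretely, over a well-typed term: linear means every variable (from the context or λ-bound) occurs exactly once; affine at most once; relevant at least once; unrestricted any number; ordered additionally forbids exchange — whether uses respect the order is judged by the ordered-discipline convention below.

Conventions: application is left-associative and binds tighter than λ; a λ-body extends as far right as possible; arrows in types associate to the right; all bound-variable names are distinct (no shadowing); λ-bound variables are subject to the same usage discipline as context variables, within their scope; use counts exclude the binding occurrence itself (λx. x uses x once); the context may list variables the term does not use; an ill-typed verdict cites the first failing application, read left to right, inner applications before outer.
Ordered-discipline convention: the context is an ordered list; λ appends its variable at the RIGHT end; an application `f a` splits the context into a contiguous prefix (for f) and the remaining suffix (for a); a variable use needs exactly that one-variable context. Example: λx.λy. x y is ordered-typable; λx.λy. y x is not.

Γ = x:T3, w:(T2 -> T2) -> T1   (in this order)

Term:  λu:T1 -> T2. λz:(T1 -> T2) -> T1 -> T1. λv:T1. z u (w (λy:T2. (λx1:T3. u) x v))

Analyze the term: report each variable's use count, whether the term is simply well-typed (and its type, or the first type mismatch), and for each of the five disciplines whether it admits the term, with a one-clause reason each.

counts: x=1; w=1; u [bound]=2; z [bound]=1; v [bound]=1; y [bound]=0; x1 [bound]=0
uses in reading order: z, u, w, u, x, v
typing: ✓ — (T1 -> T2) -> ((T1 -> T2) -> T1 -> T1) -> T1 -> T1
ordered ✗ (u ×2 used more than once (contraction); y, x1 left unused)
linear ✗ (u ×2 used more than once (contraction); y, x1 left unused)
affine ✗ (u ×2 used more than once (contraction))
relevant ✗ (y, x1 left unused)
unrestricted ✓ (type-checks ((T1 -> T2) -> ((T1 -> T2) -> T1 -> T1) -> T1 -> T1) and nothing is barred)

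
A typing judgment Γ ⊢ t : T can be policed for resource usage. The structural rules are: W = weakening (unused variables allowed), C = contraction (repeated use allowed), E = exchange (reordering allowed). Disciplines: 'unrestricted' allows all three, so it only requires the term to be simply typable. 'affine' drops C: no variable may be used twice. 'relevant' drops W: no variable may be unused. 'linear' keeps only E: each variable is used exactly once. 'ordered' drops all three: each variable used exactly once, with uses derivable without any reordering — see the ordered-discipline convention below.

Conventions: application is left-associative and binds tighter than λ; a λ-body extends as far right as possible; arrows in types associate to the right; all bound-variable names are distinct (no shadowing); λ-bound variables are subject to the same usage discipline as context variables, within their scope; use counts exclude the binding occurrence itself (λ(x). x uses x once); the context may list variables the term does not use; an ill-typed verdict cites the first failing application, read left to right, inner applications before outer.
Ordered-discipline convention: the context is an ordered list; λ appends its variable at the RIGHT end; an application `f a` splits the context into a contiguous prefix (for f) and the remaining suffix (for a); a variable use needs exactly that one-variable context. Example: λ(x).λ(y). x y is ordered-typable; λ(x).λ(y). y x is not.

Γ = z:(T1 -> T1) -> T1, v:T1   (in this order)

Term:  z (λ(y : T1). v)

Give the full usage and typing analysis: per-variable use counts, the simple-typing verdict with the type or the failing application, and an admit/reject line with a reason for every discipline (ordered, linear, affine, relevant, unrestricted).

variable uses: z=1, v=1, y (λ-bound)=0
left-to-right use order: z, v
typing: ✓ — T1
ordered: ✗ — needs weakening: y unused
linear: ✗ — needs weakening: y unused
affine: ✓ — z, v, y: no repeats, contraction unneeded
relevant: ✗ — needs weakening: y unused
unrestricted: ✓ — type-checks (T1) and nothing is barred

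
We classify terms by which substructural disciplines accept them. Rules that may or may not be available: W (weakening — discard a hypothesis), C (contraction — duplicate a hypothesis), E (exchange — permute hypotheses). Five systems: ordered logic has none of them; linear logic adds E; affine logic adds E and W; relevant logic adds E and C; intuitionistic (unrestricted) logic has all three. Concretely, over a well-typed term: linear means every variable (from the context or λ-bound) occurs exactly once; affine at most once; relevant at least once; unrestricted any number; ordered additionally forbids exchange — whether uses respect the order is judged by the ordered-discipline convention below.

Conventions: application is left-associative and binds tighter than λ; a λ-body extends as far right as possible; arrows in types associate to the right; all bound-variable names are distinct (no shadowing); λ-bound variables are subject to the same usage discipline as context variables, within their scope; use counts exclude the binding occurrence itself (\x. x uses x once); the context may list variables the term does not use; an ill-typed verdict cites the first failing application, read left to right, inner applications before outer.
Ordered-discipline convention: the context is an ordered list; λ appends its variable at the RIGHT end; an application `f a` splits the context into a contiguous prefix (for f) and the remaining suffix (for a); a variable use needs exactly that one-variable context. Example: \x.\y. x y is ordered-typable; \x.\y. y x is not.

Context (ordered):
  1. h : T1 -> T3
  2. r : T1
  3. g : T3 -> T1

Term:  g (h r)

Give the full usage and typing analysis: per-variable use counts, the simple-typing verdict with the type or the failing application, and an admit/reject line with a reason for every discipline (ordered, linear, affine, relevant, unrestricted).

variable uses: h ×1; r ×1; g ×1
uses in reading order: g, h, r
typing: the term checks, with type T1
ordered ✗ (no ordered split (uses run g, h, r))
linear ✓ (exactly-once usage across h, r, g)
affine ✓ (at most one use each (h, r, g))
relevant ✓ (every one of h, r, g appears)
unrestricted ✓ (typability at T1 is all that's needed)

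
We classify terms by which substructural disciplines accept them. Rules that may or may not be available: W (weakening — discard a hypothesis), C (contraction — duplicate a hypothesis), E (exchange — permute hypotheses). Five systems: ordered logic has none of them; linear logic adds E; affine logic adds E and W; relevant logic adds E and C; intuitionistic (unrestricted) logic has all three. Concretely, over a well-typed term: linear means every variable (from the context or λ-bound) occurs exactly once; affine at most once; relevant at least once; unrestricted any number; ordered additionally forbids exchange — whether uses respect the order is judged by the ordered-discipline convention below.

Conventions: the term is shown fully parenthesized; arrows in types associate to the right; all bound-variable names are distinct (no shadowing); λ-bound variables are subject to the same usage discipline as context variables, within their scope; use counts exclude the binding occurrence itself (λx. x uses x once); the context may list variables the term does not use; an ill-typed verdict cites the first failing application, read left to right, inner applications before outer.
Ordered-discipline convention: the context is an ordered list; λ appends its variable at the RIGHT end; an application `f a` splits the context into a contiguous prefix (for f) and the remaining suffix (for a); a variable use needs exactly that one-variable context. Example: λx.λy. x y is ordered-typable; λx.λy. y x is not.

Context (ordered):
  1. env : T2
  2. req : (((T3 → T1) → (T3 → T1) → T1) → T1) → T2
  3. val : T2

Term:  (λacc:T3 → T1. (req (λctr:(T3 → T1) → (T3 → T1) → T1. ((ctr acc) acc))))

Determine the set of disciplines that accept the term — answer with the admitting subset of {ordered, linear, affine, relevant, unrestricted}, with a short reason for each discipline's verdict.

accepted by: unrestricted
usage: env ×0; req ×1; val ×0; acc (bound) ×2; ctr (bound) ×1
order of uses: req, ctr, acc, acc
typing: the term checks, with type (T3 → T1) → T2
ordered: ✗, needs contraction — acc ×2; env, val left unused
linear: ✗, needs contraction — acc ×2; env, val left unused
affine: ✗, needs contraction — acc ×2
relevant: ✗, env, val left unused
unrestricted: ✓, typability at (T3 → T1) → T2 is all that's needed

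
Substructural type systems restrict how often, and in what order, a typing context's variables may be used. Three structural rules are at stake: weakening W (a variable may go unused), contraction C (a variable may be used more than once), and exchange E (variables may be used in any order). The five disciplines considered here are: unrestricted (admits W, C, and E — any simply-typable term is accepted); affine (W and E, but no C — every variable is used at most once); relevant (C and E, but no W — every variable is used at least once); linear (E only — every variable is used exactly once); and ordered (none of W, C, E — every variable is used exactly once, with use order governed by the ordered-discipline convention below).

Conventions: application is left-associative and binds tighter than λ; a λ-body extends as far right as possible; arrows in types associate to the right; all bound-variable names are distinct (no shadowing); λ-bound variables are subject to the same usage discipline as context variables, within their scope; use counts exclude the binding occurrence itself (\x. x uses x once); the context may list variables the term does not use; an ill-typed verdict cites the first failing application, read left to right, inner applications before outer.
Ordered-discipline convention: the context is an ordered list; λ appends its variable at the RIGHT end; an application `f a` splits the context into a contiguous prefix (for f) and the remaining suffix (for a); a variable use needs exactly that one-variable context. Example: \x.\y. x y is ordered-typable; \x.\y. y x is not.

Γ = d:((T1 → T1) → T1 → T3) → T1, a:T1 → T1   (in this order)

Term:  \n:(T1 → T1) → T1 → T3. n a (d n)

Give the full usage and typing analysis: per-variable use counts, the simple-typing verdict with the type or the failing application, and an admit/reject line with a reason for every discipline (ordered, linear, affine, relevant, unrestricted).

counts: d: 1×, a: 1×, n (bound): 2×
use order (left to right): n, a, d, n
typing: ✓ — ((T1 → T1) → T1 → T3) → T3
ordered: ✗, uses contraction: n ×2
linear: ✗, uses contraction: n ×2
affine: ✗, uses contraction: n ×2
relevant: ✓, at least one use each (d, a, n)
unrestricted: ✓, simply typable at ((T1 → T1) → T1 → T3) → T3; W, C, E all held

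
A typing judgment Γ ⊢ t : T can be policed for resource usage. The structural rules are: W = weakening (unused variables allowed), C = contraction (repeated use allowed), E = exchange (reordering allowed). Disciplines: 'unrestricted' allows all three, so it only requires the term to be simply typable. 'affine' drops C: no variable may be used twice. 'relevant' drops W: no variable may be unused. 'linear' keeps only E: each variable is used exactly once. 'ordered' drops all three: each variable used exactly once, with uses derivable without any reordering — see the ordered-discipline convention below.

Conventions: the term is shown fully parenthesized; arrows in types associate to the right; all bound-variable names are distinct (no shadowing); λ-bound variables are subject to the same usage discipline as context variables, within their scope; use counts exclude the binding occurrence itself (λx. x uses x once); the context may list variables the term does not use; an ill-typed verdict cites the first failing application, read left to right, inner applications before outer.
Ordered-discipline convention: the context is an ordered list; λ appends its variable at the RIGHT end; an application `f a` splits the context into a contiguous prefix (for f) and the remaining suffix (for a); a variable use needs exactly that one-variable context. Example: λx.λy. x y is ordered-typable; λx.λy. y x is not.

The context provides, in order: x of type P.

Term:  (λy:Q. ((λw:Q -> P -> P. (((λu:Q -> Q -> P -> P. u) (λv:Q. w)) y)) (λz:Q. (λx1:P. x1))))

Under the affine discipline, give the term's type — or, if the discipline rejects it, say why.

term : Q -> Q -> P -> P
counts: x ×0; y [bound] ×1; w [bound] ×1; u [bound] ×1; v [bound] ×0; z [bound] ×0; x1 [bound] ×1
uses in reading order: u, w, y, x1
typing: well-typed — term : Q -> Q -> P -> P
across the five disciplines: ordered ✗ | linear ✗ | affine ✓ | relevant ✗ | unrestricted ✓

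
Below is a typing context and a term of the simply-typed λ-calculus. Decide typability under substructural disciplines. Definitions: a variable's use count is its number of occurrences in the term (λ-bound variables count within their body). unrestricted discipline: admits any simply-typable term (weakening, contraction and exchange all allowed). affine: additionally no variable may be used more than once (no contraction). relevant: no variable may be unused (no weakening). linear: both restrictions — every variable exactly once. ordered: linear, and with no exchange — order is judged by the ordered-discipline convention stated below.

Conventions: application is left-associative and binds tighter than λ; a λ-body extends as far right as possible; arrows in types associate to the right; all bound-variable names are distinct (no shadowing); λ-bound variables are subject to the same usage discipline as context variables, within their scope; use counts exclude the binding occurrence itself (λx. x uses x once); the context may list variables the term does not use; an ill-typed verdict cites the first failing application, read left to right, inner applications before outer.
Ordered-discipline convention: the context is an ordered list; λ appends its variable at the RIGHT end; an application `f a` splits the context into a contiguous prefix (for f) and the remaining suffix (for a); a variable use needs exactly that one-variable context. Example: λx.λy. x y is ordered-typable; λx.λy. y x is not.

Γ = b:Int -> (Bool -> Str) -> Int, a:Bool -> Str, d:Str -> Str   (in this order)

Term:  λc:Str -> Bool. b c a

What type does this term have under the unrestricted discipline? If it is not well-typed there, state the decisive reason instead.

not well-typed under unrestricted — a type mismatch blocks all five
usage: b=1; a=1; d=0; c (bound)=1
left-to-right use order: b, c, a
typing: ill-typed: a function awaiting Int gets Str -> Bool
summary: ordered ✗ · linear ✗ · affine ✗ · relevant ✗ · unrestricted ✗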